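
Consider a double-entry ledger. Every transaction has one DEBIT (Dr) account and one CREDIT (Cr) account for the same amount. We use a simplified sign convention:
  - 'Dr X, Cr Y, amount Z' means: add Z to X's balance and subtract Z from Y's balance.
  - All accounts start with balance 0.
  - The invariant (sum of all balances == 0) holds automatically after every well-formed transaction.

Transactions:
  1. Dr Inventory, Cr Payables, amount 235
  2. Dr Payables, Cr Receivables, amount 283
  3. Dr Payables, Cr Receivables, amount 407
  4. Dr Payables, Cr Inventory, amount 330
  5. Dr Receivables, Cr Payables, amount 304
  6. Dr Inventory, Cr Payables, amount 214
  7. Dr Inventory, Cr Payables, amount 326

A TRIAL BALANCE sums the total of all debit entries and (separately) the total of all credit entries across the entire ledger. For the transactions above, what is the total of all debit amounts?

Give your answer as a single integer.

Answer: 2099

Derivation:
Txn 1: debit+=235
Txn 2: debit+=283
Txn 3: debit+=407
Txn 4: debit+=330
Txn 5: debit+=304
Txn 6: debit+=214
Txn 7: debit+=326
Total debits = 2099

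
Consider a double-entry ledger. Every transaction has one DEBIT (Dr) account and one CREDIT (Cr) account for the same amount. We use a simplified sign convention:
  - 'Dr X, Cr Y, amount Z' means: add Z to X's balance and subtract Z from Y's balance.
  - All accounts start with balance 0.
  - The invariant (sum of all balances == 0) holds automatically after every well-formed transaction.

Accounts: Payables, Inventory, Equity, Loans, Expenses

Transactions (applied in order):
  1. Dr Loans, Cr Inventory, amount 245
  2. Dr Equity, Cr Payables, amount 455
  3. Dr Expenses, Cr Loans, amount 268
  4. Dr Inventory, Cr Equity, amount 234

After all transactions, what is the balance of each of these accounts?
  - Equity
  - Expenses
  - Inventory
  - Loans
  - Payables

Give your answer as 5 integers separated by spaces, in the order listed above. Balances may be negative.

Answer: 221 268 -11 -23 -455

Derivation:
After txn 1 (Dr Loans, Cr Inventory, amount 245): Inventory=-245 Loans=245
After txn 2 (Dr Equity, Cr Payables, amount 455): Equity=455 Inventory=-245 Loans=245 Payables=-455
After txn 3 (Dr Expenses, Cr Loans, amount 268): Equity=455 Expenses=268 Inventory=-245 Loans=-23 Payables=-455
After txn 4 (Dr Inventory, Cr Equity, amount 234): Equity=221 Expenses=268 Inventory=-11 Loans=-23 Payables=-455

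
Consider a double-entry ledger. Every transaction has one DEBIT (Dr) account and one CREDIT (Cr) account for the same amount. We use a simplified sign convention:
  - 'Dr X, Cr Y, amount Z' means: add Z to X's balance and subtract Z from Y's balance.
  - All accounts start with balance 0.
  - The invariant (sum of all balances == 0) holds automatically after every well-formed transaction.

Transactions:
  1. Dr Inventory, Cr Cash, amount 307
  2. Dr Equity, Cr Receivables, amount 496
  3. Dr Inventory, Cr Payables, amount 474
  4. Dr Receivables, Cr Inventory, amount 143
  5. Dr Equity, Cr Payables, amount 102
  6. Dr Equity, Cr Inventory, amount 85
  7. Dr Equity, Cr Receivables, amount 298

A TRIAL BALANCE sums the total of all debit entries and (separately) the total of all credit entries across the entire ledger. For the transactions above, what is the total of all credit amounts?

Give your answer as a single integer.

Answer: 1905

Derivation:
Txn 1: credit+=307
Txn 2: credit+=496
Txn 3: credit+=474
Txn 4: credit+=143
Txn 5: credit+=102
Txn 6: credit+=85
Txn 7: credit+=298
Total credits = 1905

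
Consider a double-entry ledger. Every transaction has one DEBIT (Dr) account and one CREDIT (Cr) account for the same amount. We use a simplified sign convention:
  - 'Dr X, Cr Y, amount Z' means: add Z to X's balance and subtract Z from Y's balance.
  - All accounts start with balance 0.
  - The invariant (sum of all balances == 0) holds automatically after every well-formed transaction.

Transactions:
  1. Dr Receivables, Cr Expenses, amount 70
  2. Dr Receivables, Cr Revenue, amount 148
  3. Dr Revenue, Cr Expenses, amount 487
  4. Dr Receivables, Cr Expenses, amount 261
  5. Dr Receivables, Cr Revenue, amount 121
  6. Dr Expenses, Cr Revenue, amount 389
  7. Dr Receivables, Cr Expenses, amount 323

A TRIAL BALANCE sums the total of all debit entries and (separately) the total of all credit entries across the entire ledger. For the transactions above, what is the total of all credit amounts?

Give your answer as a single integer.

Txn 1: credit+=70
Txn 2: credit+=148
Txn 3: credit+=487
Txn 4: credit+=261
Txn 5: credit+=121
Txn 6: credit+=389
Txn 7: credit+=323
Total credits = 1799

Answer: 1799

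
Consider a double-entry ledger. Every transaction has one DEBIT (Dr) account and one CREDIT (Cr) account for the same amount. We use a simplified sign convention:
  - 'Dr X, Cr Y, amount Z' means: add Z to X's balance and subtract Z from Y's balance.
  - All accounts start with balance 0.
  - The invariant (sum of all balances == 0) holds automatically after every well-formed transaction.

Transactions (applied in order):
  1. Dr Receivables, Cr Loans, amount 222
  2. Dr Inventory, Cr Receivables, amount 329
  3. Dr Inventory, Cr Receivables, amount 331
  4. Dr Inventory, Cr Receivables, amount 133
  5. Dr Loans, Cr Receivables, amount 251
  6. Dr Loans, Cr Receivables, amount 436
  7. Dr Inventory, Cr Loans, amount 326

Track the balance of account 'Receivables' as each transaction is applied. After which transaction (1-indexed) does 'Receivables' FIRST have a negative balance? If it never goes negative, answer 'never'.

Answer: 2

Derivation:
After txn 1: Receivables=222
After txn 2: Receivables=-107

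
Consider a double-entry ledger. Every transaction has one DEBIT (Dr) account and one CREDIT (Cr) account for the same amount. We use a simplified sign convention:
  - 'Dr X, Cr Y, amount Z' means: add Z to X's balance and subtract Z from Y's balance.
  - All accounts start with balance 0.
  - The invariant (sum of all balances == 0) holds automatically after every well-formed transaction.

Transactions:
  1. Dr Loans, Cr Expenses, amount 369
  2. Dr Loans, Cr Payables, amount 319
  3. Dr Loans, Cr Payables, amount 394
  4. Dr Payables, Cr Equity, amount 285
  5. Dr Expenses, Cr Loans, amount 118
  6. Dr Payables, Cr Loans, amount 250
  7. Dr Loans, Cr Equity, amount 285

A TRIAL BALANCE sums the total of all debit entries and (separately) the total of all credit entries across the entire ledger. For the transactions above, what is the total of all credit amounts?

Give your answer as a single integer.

Txn 1: credit+=369
Txn 2: credit+=319
Txn 3: credit+=394
Txn 4: credit+=285
Txn 5: credit+=118
Txn 6: credit+=250
Txn 7: credit+=285
Total credits = 2020

Answer: 2020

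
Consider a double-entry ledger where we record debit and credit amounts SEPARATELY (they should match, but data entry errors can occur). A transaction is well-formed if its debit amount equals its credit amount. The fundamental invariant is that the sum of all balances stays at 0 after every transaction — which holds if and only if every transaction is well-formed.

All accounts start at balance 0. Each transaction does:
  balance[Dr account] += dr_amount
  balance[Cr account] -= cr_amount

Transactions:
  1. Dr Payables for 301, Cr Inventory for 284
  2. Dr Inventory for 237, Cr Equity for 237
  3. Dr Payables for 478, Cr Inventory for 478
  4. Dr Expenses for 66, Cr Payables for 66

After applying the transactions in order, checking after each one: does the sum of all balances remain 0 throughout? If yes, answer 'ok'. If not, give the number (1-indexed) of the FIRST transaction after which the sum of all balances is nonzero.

Answer: 1

Derivation:
After txn 1: dr=301 cr=284 sum_balances=17
After txn 2: dr=237 cr=237 sum_balances=17
After txn 3: dr=478 cr=478 sum_balances=17
After txn 4: dr=66 cr=66 sum_balances=17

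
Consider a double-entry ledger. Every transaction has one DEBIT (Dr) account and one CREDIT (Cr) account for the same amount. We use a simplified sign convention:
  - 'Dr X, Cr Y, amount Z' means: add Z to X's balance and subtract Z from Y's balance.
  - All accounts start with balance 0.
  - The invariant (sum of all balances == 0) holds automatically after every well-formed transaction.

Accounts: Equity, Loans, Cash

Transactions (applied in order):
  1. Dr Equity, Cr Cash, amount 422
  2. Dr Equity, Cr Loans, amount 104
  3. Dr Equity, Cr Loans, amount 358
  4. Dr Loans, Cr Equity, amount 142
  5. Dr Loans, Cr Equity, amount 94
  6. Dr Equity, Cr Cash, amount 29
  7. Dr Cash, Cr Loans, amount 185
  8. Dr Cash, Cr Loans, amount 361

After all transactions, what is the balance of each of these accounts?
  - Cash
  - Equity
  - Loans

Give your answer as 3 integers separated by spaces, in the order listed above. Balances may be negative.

Answer: 95 677 -772

Derivation:
After txn 1 (Dr Equity, Cr Cash, amount 422): Cash=-422 Equity=422
After txn 2 (Dr Equity, Cr Loans, amount 104): Cash=-422 Equity=526 Loans=-104
After txn 3 (Dr Equity, Cr Loans, amount 358): Cash=-422 Equity=884 Loans=-462
After txn 4 (Dr Loans, Cr Equity, amount 142): Cash=-422 Equity=742 Loans=-320
After txn 5 (Dr Loans, Cr Equity, amount 94): Cash=-422 Equity=648 Loans=-226
After txn 6 (Dr Equity, Cr Cash, amount 29): Cash=-451 Equity=677 Loans=-226
After txn 7 (Dr Cash, Cr Loans, amount 185): Cash=-266 Equity=677 Loans=-411
After txn 8 (Dr Cash, Cr Loans, amount 361): Cash=95 Equity=677 Loans=-772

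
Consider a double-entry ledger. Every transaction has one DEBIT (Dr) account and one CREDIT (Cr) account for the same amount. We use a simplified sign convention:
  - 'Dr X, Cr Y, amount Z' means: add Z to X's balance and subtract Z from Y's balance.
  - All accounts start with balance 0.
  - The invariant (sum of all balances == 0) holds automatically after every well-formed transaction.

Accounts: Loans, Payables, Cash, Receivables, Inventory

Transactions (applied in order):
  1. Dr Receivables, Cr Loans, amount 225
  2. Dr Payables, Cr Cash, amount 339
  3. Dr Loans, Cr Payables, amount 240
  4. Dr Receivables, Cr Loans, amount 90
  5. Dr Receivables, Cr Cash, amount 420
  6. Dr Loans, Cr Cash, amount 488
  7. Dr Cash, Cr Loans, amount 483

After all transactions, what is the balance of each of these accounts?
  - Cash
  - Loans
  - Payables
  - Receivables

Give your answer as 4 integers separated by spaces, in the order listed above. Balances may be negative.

Answer: -764 -70 99 735

Derivation:
After txn 1 (Dr Receivables, Cr Loans, amount 225): Loans=-225 Receivables=225
After txn 2 (Dr Payables, Cr Cash, amount 339): Cash=-339 Loans=-225 Payables=339 Receivables=225
After txn 3 (Dr Loans, Cr Payables, amount 240): Cash=-339 Loans=15 Payables=99 Receivables=225
After txn 4 (Dr Receivables, Cr Loans, amount 90): Cash=-339 Loans=-75 Payables=99 Receivables=315
After txn 5 (Dr Receivables, Cr Cash, amount 420): Cash=-759 Loans=-75 Payables=99 Receivables=735
After txn 6 (Dr Loans, Cr Cash, amount 488): Cash=-1247 Loans=413 Payables=99 Receivables=735
After txn 7 (Dr Cash, Cr Loans, amount 483): Cash=-764 Loans=-70 Payables=99 Receivables=735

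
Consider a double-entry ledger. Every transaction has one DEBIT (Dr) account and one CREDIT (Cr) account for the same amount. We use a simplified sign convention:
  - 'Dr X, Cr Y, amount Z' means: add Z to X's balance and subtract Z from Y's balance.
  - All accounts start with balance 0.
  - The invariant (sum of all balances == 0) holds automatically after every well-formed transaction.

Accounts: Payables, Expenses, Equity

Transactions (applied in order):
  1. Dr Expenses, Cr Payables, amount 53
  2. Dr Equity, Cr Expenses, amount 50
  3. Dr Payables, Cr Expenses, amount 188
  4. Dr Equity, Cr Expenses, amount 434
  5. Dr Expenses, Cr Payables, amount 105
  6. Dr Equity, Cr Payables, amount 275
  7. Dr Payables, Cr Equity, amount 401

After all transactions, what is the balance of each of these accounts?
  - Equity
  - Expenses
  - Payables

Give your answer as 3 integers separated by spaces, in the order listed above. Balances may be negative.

Answer: 358 -514 156

Derivation:
After txn 1 (Dr Expenses, Cr Payables, amount 53): Expenses=53 Payables=-53
After txn 2 (Dr Equity, Cr Expenses, amount 50): Equity=50 Expenses=3 Payables=-53
After txn 3 (Dr Payables, Cr Expenses, amount 188): Equity=50 Expenses=-185 Payables=135
After txn 4 (Dr Equity, Cr Expenses, amount 434): Equity=484 Expenses=-619 Payables=135
After txn 5 (Dr Expenses, Cr Payables, amount 105): Equity=484 Expenses=-514 Payables=30
After txn 6 (Dr Equity, Cr Payables, amount 275): Equity=759 Expenses=-514 Payables=-245
After txn 7 (Dr Payables, Cr Equity, amount 401): Equity=358 Expenses=-514 Payables=156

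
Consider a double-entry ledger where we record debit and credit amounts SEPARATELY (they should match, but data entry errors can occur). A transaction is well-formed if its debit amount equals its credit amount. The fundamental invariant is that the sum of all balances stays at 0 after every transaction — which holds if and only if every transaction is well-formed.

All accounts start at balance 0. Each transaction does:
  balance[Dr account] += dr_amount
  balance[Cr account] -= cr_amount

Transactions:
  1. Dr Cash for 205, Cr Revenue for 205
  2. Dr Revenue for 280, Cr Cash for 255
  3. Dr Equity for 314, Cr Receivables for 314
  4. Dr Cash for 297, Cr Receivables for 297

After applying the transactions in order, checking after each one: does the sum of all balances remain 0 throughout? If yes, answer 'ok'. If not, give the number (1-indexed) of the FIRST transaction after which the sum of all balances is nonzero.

Answer: 2

Derivation:
After txn 1: dr=205 cr=205 sum_balances=0
After txn 2: dr=280 cr=255 sum_balances=25
After txn 3: dr=314 cr=314 sum_balances=25
After txn 4: dr=297 cr=297 sum_balances=25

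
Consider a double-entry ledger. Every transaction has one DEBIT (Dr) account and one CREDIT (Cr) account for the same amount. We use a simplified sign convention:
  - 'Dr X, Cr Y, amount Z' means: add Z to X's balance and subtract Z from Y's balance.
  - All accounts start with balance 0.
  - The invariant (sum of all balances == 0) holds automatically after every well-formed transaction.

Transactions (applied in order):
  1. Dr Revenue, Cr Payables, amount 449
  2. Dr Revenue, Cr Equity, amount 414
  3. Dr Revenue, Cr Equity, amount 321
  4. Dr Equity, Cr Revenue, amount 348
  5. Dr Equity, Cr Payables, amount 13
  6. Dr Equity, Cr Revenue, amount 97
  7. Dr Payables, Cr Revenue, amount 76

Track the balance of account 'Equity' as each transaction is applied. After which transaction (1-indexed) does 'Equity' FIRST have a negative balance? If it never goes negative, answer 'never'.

Answer: 2

Derivation:
After txn 1: Equity=0
After txn 2: Equity=-414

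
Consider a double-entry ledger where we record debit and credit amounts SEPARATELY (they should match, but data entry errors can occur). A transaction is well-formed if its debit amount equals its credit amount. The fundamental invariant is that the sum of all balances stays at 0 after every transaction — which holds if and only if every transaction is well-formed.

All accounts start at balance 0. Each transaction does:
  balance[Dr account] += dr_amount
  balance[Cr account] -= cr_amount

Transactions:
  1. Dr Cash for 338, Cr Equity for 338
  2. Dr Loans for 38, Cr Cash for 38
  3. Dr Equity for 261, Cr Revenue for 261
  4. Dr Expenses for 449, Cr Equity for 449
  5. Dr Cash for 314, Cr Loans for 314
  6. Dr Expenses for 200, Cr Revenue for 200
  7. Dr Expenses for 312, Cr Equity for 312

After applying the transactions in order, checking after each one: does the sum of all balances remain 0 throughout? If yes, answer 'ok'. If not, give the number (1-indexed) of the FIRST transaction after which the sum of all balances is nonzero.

After txn 1: dr=338 cr=338 sum_balances=0
After txn 2: dr=38 cr=38 sum_balances=0
After txn 3: dr=261 cr=261 sum_balances=0
After txn 4: dr=449 cr=449 sum_balances=0
After txn 5: dr=314 cr=314 sum_balances=0
After txn 6: dr=200 cr=200 sum_balances=0
After txn 7: dr=312 cr=312 sum_balances=0

Answer: ok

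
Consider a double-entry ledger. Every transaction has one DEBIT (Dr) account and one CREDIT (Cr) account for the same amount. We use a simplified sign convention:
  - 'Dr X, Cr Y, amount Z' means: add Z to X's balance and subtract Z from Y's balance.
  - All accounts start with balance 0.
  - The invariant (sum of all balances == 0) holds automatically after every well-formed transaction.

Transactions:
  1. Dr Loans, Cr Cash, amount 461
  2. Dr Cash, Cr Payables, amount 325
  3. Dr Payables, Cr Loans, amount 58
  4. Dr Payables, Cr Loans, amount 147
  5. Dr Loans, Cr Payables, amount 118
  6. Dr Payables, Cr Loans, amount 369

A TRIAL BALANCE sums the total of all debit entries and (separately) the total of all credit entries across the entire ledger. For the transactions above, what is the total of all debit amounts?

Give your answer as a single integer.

Answer: 1478

Derivation:
Txn 1: debit+=461
Txn 2: debit+=325
Txn 3: debit+=58
Txn 4: debit+=147
Txn 5: debit+=118
Txn 6: debit+=369
Total debits = 1478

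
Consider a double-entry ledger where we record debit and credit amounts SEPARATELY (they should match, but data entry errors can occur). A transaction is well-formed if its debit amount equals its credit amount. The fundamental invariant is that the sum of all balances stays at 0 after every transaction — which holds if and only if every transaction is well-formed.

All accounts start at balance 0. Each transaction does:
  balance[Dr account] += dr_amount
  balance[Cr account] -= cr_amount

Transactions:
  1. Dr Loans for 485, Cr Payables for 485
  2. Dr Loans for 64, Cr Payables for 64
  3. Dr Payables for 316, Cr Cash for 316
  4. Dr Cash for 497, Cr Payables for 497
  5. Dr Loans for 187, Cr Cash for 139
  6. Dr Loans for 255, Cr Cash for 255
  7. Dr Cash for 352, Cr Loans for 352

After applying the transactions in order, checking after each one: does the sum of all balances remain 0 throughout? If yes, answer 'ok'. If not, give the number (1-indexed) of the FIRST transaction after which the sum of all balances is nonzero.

After txn 1: dr=485 cr=485 sum_balances=0
After txn 2: dr=64 cr=64 sum_balances=0
After txn 3: dr=316 cr=316 sum_balances=0
After txn 4: dr=497 cr=497 sum_balances=0
After txn 5: dr=187 cr=139 sum_balances=48
After txn 6: dr=255 cr=255 sum_balances=48
After txn 7: dr=352 cr=352 sum_balances=48

Answer: 5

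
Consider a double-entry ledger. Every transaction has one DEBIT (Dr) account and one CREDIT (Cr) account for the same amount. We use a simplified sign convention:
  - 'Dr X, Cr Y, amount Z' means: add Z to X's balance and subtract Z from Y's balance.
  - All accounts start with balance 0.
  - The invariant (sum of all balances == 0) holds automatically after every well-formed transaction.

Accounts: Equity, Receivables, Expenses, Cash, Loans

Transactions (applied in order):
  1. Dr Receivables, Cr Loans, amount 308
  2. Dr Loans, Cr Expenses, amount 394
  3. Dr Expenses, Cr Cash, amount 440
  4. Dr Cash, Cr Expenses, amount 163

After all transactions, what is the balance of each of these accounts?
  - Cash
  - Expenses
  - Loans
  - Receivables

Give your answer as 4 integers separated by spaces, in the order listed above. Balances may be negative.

Answer: -277 -117 86 308

Derivation:
After txn 1 (Dr Receivables, Cr Loans, amount 308): Loans=-308 Receivables=308
After txn 2 (Dr Loans, Cr Expenses, amount 394): Expenses=-394 Loans=86 Receivables=308
After txn 3 (Dr Expenses, Cr Cash, amount 440): Cash=-440 Expenses=46 Loans=86 Receivables=308
After txn 4 (Dr Cash, Cr Expenses, amount 163): Cash=-277 Expenses=-117 Loans=86 Receivables=308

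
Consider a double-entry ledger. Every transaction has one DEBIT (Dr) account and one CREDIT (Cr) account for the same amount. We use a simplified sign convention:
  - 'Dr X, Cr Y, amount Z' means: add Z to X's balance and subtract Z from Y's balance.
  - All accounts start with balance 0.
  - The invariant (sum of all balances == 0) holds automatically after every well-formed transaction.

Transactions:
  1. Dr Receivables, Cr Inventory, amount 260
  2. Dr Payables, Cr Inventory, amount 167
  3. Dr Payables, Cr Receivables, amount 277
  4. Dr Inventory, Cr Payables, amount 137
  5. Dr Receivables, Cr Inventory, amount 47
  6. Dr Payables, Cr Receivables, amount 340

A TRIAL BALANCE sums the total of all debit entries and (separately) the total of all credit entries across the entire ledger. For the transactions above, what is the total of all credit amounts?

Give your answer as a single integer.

Txn 1: credit+=260
Txn 2: credit+=167
Txn 3: credit+=277
Txn 4: credit+=137
Txn 5: credit+=47
Txn 6: credit+=340
Total credits = 1228

Answer: 1228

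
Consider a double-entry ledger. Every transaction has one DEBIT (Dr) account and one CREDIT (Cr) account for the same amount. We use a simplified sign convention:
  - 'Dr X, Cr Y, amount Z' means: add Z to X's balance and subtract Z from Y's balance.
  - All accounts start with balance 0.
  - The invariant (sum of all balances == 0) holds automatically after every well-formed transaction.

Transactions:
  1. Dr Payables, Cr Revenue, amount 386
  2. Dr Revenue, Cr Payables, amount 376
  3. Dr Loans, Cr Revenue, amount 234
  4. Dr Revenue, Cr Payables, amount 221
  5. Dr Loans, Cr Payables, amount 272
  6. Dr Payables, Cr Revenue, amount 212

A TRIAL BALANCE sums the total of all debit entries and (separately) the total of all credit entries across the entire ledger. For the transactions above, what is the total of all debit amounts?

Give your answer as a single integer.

Txn 1: debit+=386
Txn 2: debit+=376
Txn 3: debit+=234
Txn 4: debit+=221
Txn 5: debit+=272
Txn 6: debit+=212
Total debits = 1701

Answer: 1701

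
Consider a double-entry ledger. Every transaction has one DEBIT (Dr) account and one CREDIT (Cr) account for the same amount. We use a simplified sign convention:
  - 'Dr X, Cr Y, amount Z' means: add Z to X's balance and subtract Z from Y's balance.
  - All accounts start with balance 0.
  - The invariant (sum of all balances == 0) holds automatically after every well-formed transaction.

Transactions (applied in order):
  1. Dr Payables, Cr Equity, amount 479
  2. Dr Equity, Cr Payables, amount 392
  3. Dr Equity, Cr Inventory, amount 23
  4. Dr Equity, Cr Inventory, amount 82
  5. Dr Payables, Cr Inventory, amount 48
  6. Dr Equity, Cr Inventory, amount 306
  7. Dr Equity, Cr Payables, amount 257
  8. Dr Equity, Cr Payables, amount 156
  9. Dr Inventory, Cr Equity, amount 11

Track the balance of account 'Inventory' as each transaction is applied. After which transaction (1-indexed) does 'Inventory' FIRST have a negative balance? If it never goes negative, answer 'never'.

Answer: 3

Derivation:
After txn 1: Inventory=0
After txn 2: Inventory=0
After txn 3: Inventory=-23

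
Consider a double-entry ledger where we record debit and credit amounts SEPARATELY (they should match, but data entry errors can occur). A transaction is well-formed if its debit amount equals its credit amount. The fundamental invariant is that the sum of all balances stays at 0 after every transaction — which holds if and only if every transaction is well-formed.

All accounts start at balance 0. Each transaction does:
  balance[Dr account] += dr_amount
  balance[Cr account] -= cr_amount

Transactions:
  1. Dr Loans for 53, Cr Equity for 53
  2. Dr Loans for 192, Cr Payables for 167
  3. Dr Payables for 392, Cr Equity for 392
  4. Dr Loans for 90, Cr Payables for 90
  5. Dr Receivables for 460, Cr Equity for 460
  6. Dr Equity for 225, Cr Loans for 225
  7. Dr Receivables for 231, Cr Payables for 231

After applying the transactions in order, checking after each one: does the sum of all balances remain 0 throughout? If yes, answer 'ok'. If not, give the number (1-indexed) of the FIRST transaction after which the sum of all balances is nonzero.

Answer: 2

Derivation:
After txn 1: dr=53 cr=53 sum_balances=0
After txn 2: dr=192 cr=167 sum_balances=25
After txn 3: dr=392 cr=392 sum_balances=25
After txn 4: dr=90 cr=90 sum_balances=25
After txn 5: dr=460 cr=460 sum_balances=25
After txn 6: dr=225 cr=225 sum_balances=25
After txn 7: dr=231 cr=231 sum_balances=25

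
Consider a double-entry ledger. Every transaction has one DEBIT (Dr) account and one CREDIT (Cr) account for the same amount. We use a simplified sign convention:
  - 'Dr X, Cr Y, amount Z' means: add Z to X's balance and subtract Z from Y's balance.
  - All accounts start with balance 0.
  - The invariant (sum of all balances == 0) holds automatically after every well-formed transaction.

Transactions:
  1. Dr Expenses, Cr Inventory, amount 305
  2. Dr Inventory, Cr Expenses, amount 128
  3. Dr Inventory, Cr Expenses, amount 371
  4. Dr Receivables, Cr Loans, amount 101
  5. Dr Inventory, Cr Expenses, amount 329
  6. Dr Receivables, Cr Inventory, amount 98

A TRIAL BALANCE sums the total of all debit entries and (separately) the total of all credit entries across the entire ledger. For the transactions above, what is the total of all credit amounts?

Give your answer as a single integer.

Txn 1: credit+=305
Txn 2: credit+=128
Txn 3: credit+=371
Txn 4: credit+=101
Txn 5: credit+=329
Txn 6: credit+=98
Total credits = 1332

Answer: 1332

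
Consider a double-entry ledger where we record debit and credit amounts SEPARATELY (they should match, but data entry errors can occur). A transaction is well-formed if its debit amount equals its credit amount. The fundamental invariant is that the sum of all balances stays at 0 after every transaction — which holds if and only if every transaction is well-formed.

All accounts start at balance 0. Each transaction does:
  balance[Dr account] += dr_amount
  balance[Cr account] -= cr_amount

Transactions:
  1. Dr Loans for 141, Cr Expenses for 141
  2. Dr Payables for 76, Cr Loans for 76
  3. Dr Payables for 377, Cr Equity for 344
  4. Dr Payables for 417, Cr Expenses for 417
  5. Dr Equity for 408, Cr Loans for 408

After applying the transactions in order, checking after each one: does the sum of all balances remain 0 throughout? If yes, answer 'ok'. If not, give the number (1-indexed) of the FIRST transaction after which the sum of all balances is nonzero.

Answer: 3

Derivation:
After txn 1: dr=141 cr=141 sum_balances=0
After txn 2: dr=76 cr=76 sum_balances=0
After txn 3: dr=377 cr=344 sum_balances=33
After txn 4: dr=417 cr=417 sum_balances=33
After txn 5: dr=408 cr=408 sum_balances=33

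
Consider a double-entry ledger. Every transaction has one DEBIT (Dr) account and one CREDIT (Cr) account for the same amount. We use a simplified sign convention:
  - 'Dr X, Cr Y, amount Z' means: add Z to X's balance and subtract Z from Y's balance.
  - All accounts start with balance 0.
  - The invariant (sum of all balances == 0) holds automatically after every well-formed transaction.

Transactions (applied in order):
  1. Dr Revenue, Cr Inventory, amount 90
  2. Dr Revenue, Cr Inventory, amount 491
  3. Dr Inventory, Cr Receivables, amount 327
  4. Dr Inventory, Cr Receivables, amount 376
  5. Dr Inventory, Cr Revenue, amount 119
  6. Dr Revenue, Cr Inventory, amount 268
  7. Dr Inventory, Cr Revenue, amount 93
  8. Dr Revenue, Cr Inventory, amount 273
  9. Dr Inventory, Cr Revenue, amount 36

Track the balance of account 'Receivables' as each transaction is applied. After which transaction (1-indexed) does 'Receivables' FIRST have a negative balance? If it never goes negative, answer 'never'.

After txn 1: Receivables=0
After txn 2: Receivables=0
After txn 3: Receivables=-327

Answer: 3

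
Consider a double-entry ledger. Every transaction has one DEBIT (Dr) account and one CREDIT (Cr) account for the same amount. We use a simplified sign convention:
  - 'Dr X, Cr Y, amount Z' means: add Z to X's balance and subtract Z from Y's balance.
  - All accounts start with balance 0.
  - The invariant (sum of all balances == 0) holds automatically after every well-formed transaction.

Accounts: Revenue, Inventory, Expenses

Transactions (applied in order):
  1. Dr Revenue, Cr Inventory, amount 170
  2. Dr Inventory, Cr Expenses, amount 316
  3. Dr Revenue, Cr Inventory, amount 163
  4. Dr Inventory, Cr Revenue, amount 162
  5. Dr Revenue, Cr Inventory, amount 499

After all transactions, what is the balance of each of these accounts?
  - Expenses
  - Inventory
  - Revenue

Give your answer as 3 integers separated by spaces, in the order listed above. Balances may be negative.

Answer: -316 -354 670

Derivation:
After txn 1 (Dr Revenue, Cr Inventory, amount 170): Inventory=-170 Revenue=170
After txn 2 (Dr Inventory, Cr Expenses, amount 316): Expenses=-316 Inventory=146 Revenue=170
After txn 3 (Dr Revenue, Cr Inventory, amount 163): Expenses=-316 Inventory=-17 Revenue=333
After txn 4 (Dr Inventory, Cr Revenue, amount 162): Expenses=-316 Inventory=145 Revenue=171
After txn 5 (Dr Revenue, Cr Inventory, amount 499): Expenses=-316 Inventory=-354 Revenue=670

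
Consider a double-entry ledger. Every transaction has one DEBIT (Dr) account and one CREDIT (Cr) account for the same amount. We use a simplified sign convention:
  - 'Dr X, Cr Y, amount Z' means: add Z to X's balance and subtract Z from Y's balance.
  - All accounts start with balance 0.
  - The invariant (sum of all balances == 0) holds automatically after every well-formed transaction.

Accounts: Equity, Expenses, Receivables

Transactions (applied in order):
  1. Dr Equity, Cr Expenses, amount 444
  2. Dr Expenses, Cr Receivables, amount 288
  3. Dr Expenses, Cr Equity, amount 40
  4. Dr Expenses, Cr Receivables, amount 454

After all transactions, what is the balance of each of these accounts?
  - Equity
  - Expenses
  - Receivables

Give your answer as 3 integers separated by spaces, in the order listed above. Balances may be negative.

After txn 1 (Dr Equity, Cr Expenses, amount 444): Equity=444 Expenses=-444
After txn 2 (Dr Expenses, Cr Receivables, amount 288): Equity=444 Expenses=-156 Receivables=-288
After txn 3 (Dr Expenses, Cr Equity, amount 40): Equity=404 Expenses=-116 Receivables=-288
After txn 4 (Dr Expenses, Cr Receivables, amount 454): Equity=404 Expenses=338 Receivables=-742

Answer: 404 338 -742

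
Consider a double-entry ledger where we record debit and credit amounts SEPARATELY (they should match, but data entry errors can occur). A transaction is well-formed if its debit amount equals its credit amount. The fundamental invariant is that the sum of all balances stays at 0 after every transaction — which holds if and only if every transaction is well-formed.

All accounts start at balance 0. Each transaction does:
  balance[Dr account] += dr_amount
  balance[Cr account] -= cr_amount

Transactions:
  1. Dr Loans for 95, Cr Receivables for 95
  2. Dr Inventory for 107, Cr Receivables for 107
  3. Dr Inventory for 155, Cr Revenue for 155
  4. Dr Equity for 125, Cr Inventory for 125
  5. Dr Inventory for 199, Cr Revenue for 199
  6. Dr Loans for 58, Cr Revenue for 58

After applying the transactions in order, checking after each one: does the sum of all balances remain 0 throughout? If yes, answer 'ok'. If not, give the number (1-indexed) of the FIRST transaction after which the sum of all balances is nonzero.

After txn 1: dr=95 cr=95 sum_balances=0
After txn 2: dr=107 cr=107 sum_balances=0
After txn 3: dr=155 cr=155 sum_balances=0
After txn 4: dr=125 cr=125 sum_balances=0
After txn 5: dr=199 cr=199 sum_balances=0
After txn 6: dr=58 cr=58 sum_balances=0

Answer: ok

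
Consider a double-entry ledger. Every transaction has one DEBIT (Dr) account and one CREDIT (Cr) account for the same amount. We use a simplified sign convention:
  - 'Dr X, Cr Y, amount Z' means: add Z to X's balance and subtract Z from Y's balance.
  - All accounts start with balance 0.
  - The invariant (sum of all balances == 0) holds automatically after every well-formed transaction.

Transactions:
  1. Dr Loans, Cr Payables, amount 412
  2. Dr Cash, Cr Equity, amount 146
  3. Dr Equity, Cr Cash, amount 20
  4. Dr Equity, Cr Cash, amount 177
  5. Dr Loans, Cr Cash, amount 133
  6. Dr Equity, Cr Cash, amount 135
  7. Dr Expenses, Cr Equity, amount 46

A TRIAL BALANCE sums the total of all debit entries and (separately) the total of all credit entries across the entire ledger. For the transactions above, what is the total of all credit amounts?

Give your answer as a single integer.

Txn 1: credit+=412
Txn 2: credit+=146
Txn 3: credit+=20
Txn 4: credit+=177
Txn 5: credit+=133
Txn 6: credit+=135
Txn 7: credit+=46
Total credits = 1069

Answer: 1069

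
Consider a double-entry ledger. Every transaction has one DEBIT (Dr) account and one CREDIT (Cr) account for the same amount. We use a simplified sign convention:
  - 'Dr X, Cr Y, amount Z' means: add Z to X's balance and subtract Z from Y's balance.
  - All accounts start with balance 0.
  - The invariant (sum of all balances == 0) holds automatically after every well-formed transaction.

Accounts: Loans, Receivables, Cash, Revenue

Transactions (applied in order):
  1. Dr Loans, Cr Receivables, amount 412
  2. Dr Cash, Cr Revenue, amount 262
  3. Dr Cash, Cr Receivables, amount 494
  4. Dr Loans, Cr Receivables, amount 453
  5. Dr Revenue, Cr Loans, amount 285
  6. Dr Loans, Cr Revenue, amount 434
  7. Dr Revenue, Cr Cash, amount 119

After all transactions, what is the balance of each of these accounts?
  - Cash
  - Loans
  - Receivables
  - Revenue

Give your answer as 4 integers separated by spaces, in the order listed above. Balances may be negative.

After txn 1 (Dr Loans, Cr Receivables, amount 412): Loans=412 Receivables=-412
After txn 2 (Dr Cash, Cr Revenue, amount 262): Cash=262 Loans=412 Receivables=-412 Revenue=-262
After txn 3 (Dr Cash, Cr Receivables, amount 494): Cash=756 Loans=412 Receivables=-906 Revenue=-262
After txn 4 (Dr Loans, Cr Receivables, amount 453): Cash=756 Loans=865 Receivables=-1359 Revenue=-262
After txn 5 (Dr Revenue, Cr Loans, amount 285): Cash=756 Loans=580 Receivables=-1359 Revenue=23
After txn 6 (Dr Loans, Cr Revenue, amount 434): Cash=756 Loans=1014 Receivables=-1359 Revenue=-411
After txn 7 (Dr Revenue, Cr Cash, amount 119): Cash=637 Loans=1014 Receivables=-1359 Revenue=-292

Answer: 637 1014 -1359 -292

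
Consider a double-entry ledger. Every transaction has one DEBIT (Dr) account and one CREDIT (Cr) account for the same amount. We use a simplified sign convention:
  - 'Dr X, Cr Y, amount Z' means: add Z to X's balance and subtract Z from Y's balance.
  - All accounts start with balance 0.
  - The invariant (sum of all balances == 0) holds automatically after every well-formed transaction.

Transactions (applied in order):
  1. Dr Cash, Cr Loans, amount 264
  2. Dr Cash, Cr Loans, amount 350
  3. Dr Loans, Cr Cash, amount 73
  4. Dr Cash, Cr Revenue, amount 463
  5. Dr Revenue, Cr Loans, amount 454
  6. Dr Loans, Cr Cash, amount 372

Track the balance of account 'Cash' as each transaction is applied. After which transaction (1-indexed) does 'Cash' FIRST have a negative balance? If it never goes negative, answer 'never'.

Answer: never

Derivation:
After txn 1: Cash=264
After txn 2: Cash=614
After txn 3: Cash=541
After txn 4: Cash=1004
After txn 5: Cash=1004
After txn 6: Cash=632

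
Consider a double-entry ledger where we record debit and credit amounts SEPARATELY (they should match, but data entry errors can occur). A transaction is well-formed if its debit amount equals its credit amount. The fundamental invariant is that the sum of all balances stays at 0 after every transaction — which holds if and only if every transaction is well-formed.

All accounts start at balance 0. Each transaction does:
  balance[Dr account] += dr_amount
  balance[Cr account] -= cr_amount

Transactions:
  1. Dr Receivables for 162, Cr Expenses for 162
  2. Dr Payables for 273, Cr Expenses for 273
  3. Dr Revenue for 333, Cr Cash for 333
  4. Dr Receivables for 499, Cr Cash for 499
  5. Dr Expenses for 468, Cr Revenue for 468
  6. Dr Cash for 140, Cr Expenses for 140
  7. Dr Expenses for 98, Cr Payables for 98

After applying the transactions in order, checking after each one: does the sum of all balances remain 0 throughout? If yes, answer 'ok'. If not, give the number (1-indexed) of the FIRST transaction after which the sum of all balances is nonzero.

Answer: ok

Derivation:
After txn 1: dr=162 cr=162 sum_balances=0
After txn 2: dr=273 cr=273 sum_balances=0
After txn 3: dr=333 cr=333 sum_balances=0
After txn 4: dr=499 cr=499 sum_balances=0
After txn 5: dr=468 cr=468 sum_balances=0
After txn 6: dr=140 cr=140 sum_balances=0
After txn 7: dr=98 cr=98 sum_balances=0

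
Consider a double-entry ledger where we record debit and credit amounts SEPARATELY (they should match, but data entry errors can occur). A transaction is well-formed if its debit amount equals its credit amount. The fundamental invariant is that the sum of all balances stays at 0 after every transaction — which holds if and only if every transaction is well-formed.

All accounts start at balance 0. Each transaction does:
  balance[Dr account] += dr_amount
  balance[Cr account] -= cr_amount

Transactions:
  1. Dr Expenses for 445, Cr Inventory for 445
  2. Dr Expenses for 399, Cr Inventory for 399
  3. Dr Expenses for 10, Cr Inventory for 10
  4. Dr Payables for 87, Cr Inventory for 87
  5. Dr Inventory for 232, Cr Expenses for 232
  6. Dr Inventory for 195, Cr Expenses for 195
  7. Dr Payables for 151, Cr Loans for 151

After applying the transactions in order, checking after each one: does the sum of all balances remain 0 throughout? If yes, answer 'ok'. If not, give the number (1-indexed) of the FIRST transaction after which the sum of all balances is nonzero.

Answer: ok

Derivation:
After txn 1: dr=445 cr=445 sum_balances=0
After txn 2: dr=399 cr=399 sum_balances=0
After txn 3: dr=10 cr=10 sum_balances=0
After txn 4: dr=87 cr=87 sum_balances=0
After txn 5: dr=232 cr=232 sum_balances=0
After txn 6: dr=195 cr=195 sum_balances=0
After txn 7: dr=151 cr=151 sum_balances=0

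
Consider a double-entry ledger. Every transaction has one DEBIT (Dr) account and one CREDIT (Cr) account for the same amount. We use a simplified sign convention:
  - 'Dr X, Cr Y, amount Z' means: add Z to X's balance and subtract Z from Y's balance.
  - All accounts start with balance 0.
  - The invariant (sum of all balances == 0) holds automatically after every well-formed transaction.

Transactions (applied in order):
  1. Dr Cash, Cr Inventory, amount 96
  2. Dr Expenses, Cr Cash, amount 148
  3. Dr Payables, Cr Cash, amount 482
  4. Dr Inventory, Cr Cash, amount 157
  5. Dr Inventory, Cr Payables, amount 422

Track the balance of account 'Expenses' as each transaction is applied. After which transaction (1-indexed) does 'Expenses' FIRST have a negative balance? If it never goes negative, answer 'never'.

Answer: never

Derivation:
After txn 1: Expenses=0
After txn 2: Expenses=148
After txn 3: Expenses=148
After txn 4: Expenses=148
After txn 5: Expenses=148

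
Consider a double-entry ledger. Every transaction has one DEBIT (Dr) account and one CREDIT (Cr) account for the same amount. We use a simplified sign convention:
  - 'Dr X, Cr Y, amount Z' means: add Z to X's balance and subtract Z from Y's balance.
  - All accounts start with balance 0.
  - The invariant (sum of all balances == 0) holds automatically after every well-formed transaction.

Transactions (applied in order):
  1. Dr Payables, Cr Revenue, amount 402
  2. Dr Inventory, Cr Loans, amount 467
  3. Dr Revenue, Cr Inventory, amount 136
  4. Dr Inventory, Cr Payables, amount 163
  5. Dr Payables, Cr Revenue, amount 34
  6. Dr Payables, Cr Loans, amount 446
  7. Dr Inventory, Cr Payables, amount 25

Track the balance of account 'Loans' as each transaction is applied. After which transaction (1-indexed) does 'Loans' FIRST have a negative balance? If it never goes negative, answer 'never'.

Answer: 2

Derivation:
After txn 1: Loans=0
After txn 2: Loans=-467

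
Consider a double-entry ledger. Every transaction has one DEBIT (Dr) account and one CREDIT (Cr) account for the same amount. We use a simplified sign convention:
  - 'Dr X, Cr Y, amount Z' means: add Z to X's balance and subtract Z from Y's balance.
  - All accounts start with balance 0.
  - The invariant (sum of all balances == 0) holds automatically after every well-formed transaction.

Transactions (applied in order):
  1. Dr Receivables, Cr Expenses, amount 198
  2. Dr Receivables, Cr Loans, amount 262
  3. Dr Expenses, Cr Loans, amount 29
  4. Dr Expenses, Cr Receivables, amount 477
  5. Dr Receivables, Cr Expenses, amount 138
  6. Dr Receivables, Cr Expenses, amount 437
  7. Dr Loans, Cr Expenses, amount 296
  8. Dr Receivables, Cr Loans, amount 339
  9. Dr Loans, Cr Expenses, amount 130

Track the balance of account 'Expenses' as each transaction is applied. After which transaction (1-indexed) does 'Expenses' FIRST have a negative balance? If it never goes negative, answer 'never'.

After txn 1: Expenses=-198

Answer: 1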